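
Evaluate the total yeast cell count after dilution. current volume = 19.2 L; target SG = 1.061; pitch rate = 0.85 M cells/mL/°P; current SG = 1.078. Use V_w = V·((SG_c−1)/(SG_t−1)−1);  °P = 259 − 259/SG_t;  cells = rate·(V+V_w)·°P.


V_w = 19.2·((1.078−1)/(1.061−1)−1) = 5.3508
V_final = 19.2 + 5.3508 = 24.5508
°P = 259 − 259/1.061 = 14.8907
cells = 0.85·24.5508·14.8907

310.7414 billion cells


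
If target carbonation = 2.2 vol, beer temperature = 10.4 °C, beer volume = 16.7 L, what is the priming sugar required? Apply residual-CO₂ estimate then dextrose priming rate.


residual = 14.695·(0.01821 + 0.09011·e^(−0.04·T));  sugar = (target − residual)·4.0·V
residual = 14.695·(0.01821 + 0.09011·e^(−0.04·10.4)) = 1.1411
sugar = (2.2 − 1.1411)·4.0·16.7

70.7330 g


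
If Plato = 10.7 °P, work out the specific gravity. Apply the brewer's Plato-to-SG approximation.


SG = 259/(259 − P)
SG = 259/(259 − 10.7)

1.0431


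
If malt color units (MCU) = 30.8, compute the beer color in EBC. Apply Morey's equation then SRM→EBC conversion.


SRM = 1.4922·MCU^0.6859;  EBC = SRM·1.97
SRM = 1.4922·30.8^0.6859 = 15.6612
EBC = 15.6612·1.97

30.8525 EBC


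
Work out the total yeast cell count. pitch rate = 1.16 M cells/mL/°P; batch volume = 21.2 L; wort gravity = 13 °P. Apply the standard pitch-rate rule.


cells (billions) = rate · V_L · °P
cells = 1.16 · 21.2 · 13

319.6960 billion cells


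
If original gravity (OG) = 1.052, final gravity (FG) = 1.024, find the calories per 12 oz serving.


ABW = (OG−FG)·131.25·0.79/FG;  °P = 259 − 259/SG (for OG→OE and FG→AE);  RE = 0.1808·OE + 0.8192·AE;  Cal = (6.9·ABW + 4·(RE−0.1))·FG·3.55
ABW = (1.052 − 1.024)·131.25·0.79/1.024 = 2.8352
OE = 259 − 259/1.052 = 12.8023 °P
AE = 259 − 259/1.024 = 6.0703 °P
RE = 0.1808·12.8023 + 0.8192·6.0703 = 7.2875 °P
Cal = (6.9·2.8352 + 4·(7.2875−0.1))·1.024·3.55

175.6264 kcal


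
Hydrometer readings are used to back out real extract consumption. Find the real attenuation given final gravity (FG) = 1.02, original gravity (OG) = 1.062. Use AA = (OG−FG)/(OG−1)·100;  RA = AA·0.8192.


AA = (1.062 − 1.02)/(1.062 − 1)·100 = 67.7419
RA = 67.7419·0.8192

55.4942 %


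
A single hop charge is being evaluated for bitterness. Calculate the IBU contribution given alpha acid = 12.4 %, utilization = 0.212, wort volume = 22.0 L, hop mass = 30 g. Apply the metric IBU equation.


IBU = (α/100)·mass·U·1000 / V
IBU = (12.4/100)·30·0.212·1000 / 22.0

35.8473 IBU


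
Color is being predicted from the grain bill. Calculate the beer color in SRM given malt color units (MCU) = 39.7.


SRM = 1.4922 · MCU^0.6859
SRM = 1.4922 · 39.7^0.6859

18.6396 SRM


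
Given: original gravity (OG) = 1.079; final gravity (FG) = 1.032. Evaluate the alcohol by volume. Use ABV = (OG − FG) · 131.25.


ABV = (1.079 − 1.032) · 131.25

6.1687 % ABV


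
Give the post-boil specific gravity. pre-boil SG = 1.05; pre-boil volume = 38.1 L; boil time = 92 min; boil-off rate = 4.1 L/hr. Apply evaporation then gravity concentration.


V_post = V_pre − rate·(t/60);  SG_post = 1 + (SG_pre−1)·V_pre/V_post
V_post = 38.1 − 4.1·(92/60) = 31.8133
SG_post = 1 + (1.05 − 1)·38.1/31.8133

1.0599


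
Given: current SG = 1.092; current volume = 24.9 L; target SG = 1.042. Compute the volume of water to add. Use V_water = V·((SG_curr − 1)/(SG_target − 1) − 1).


V_water = 24.9·((1.092 − 1)/(1.042 − 1) − 1)

29.6429 L


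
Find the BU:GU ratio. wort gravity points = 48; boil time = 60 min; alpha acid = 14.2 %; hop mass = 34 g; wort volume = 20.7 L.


U = 1.65·0.000125^(GP/1000)·(1−e^(−0.04t))/4.15;  IBU = (α/100)·m·U·1000/V;  BU:GU = IBU/GP
U = 1.65·0.000125^(48/1000)·(1−e^(−0.04·60))/4.15 = 0.2348
IBU = (14.2/100)·34·0.2348·1000/20.7 = 54.7751
BU:GU = 54.7751/48

1.1411


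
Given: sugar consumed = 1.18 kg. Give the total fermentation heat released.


Q = m_sugar · 590 kJ/kg
Q = 1.18 · 590

696.2000 kJ


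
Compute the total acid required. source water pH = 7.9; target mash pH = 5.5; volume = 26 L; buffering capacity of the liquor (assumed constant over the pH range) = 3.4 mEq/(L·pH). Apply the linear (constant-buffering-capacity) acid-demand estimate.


acid = buffering capacity · (pH_source − pH_target) · V
acid = 3.4 · (7.9 − 5.5) · 26

212.1600 mEq


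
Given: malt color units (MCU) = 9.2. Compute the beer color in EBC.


SRM = 1.4922·MCU^0.6859;  EBC = SRM·1.97
SRM = 1.4922·9.2^0.6859 = 6.8374
EBC = 6.8374·1.97

13.4696 EBC


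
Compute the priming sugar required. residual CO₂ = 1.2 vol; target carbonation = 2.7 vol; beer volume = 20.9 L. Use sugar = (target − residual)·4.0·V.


sugar = (2.7 − 1.2)·4.0·20.9

125.4000 g


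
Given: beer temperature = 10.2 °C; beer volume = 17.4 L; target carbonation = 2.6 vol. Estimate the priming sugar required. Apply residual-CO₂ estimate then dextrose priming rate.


residual = 14.695·(0.01821 + 0.09011·e^(−0.04·T));  sugar = (target − residual)·4.0·V
residual = 14.695·(0.01821 + 0.09011·e^(−0.04·10.2)) = 1.1481
sugar = (2.6 − 1.1481)·4.0·17.4

101.0495 g


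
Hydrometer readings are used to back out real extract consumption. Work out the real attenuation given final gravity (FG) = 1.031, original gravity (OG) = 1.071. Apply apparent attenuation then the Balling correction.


AA = (OG−FG)/(OG−1)·100;  RA = AA·0.8192
AA = (1.071 − 1.031)/(1.071 − 1)·100 = 56.3380
RA = 56.3380·0.8192

46.1521 %


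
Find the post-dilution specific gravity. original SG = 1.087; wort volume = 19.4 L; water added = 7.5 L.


SG_new = 1 + (SG_old − 1)·V_old/(V_old + V_water)
pts = (1.087 − 1)·1000·19.4/(19.4 + 7.5) = 62.7435
SG_new = 1 + 62.7435/1000

1.0627


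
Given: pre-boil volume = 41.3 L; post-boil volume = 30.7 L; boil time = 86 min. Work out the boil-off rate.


rate = (V_pre − V_post) / (t_min/60)
rate = (41.3 − 30.7) / (86/60)

7.3953 L/hr


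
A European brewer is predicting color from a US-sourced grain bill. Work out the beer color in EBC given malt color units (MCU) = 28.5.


SRM = 1.4922·MCU^0.6859;  EBC = SRM·1.97
SRM = 1.4922·28.5^0.6859 = 14.8493
EBC = 14.8493·1.97

29.2531 EBC


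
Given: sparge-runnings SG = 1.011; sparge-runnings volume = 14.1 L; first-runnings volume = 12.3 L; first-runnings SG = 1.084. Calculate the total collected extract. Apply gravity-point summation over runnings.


total = Σ (SG_i − 1)·1000·V_i
first = (1.084 − 1)·1000·12.3 = 1033.2000
sparge = (1.011 − 1)·1000·14.1 = 155.1000
total = 1033.2000 + 155.1000

1188.3000 gravity·L


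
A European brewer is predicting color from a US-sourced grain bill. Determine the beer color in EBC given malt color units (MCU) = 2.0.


SRM = 1.4922·MCU^0.6859;  EBC = SRM·1.97
SRM = 1.4922·2.0^0.6859 = 2.4005
EBC = 2.4005·1.97

4.7290 EBC


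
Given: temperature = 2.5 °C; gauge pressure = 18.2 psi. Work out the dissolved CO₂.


vols = (P + 14.695)·(0.01821 + 0.09011·e^(−0.04·T))
vols = (18.2 + 14.695)·(0.01821 + 0.09011·e^(−0.04·2.5))

3.2811 volumes


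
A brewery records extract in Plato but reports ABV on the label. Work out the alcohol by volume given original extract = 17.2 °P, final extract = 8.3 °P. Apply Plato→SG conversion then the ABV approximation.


SG = 259/(259 − P);  ABV = (OG − FG)·131.25
OG = 259/(259 − 17.2) = 1.0711
FG = 259/(259 − 8.3) = 1.0331
ABV = (1.0711 − 1.0331)·131.25

4.9909 % ABV


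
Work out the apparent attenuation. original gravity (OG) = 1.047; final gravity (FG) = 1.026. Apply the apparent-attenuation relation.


AA = (OG − FG)/(OG − 1) · 100
AA = (1.047 − 1.026)/(1.047 − 1) · 100

44.6809 %


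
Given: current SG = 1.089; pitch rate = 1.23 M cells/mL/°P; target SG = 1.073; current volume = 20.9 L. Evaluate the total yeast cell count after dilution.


V_w = V·((SG_c−1)/(SG_t−1)−1);  °P = 259 − 259/SG_t;  cells = rate·(V+V_w)·°P
V_w = 20.9·((1.089−1)/(1.073−1)−1) = 4.5808
V_final = 20.9 + 4.5808 = 25.4808
°P = 259 − 259/1.073 = 17.6207
cells = 1.23·25.4808·17.6207

552.2573 billion cells


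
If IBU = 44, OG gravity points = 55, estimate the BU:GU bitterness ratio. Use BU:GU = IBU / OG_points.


BU:GU = 44 / 55

0.8000


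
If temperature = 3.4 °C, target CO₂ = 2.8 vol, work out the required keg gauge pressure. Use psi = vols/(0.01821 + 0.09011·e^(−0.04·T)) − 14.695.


psi = 2.8/(0.01821 + 0.09011·e^(−0.04·3.4)) − 14.695

14.2121 psi


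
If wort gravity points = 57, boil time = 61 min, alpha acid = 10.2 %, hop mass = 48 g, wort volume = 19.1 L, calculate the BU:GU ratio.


U = 1.65·0.000125^(GP/1000)·(1−e^(−0.04t))/4.15;  IBU = (α/100)·m·U·1000/V;  BU:GU = IBU/GP
U = 1.65·0.000125^(57/1000)·(1−e^(−0.04·61))/4.15 = 0.2174
IBU = (10.2/100)·48·0.2174·1000/19.1 = 55.7394
BU:GU = 55.7394/57

0.9779


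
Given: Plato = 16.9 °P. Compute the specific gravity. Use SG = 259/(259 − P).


SG = 259/(259 − 16.9)

1.0698


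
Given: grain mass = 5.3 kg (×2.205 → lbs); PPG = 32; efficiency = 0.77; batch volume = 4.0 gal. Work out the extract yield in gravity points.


points = lbs × PPG × eff / vol
lbs = 5.3 × 2.205 = 11.6865
points = 11.6865 × 32 × 0.77 / 4.0

71.9888 points


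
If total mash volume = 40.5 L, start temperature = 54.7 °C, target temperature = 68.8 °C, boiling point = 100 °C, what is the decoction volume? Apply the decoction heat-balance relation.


V_dec = V_total·(T_target − T_start)/(T_boil − T_start)
V_dec = 40.5·(68.8 − 54.7)/(100 − 54.7)

12.6060 L


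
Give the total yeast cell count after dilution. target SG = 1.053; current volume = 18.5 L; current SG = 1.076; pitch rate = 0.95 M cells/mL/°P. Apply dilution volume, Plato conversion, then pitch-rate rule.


V_w = V·((SG_c−1)/(SG_t−1)−1);  °P = 259 − 259/SG_t;  cells = rate·(V+V_w)·°P
V_w = 18.5·((1.076−1)/(1.053−1)−1) = 8.0283
V_final = 18.5 + 8.0283 = 26.5283
°P = 259 − 259/1.053 = 13.0361
cells = 0.95·26.5283·13.0361

328.5340 billion cells


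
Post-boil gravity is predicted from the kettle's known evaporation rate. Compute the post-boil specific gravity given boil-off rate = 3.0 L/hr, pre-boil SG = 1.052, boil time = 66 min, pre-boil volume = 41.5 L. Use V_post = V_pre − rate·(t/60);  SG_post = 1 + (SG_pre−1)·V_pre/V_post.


V_post = 41.5 − 3.0·(66/60) = 38.2000
SG_post = 1 + (1.052 − 1)·41.5/38.2000

1.0565


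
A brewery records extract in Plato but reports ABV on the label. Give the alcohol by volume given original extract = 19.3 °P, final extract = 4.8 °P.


SG = 259/(259 − P);  ABV = (OG − FG)·131.25
OG = 259/(259 − 19.3) = 1.0805
FG = 259/(259 − 4.8) = 1.0189
ABV = (1.0805 − 1.0189)·131.25

8.0895 % ABV


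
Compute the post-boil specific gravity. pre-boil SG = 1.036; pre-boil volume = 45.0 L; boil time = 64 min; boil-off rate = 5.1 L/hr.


V_post = V_pre − rate·(t/60);  SG_post = 1 + (SG_pre−1)·V_pre/V_post
V_post = 45.0 − 5.1·(64/60) = 39.5600
SG_post = 1 + (1.036 − 1)·45.0/39.5600

1.0410


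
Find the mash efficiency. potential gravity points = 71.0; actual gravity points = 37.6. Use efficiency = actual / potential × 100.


efficiency = 37.6 / 71.0 × 100

52.9577 %


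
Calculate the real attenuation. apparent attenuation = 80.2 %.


RA = AA · 0.8192
RA = 80.2 · 0.8192

65.6998 %


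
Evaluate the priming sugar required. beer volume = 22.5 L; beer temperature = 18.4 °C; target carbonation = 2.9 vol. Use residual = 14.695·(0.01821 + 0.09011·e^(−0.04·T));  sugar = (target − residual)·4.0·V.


residual = 14.695·(0.01821 + 0.09011·e^(−0.04·18.4)) = 0.9019
sugar = (2.9 − 0.9019)·4.0·22.5

179.8284 g


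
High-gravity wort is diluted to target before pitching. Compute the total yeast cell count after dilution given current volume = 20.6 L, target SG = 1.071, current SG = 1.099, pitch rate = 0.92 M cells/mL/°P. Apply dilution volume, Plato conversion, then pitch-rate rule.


V_w = V·((SG_c−1)/(SG_t−1)−1);  °P = 259 − 259/SG_t;  cells = rate·(V+V_w)·°P
V_w = 20.6·((1.099−1)/(1.071−1)−1) = 8.1239
V_final = 20.6 + 8.1239 = 28.7239
°P = 259 − 259/1.071 = 17.1699
cells = 0.92·28.7239·17.1699

453.7332 billion cells


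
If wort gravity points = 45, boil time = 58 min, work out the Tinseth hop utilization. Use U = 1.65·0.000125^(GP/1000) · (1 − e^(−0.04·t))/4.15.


bigness = 1.65·0.000125^(45/1000) = 1.1011
boil_factor = (1 − e^(−0.04·58))/4.15 = 0.2173
U = 1.1011 · 0.2173

0.2393


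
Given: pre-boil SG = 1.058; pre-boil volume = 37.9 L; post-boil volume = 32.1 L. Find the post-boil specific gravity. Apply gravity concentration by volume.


SG_post = 1 + (SG_pre − 1)·V_pre/V_post
pts_pre = (1.058 − 1)·1000 = 58.0000
pts_post = 58.0000·37.9/32.1 = 68.4798
SG_post = 1 + 68.4798/1000

1.0685


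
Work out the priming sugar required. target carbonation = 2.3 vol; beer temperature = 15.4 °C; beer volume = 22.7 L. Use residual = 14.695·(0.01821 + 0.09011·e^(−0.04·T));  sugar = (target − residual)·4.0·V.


residual = 14.695·(0.01821 + 0.09011·e^(−0.04·15.4)) = 0.9828
sugar = (2.3 − 0.9828)·4.0·22.7

119.6037 g


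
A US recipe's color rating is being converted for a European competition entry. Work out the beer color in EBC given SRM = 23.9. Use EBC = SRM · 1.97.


EBC = 23.9 · 1.97

47.0830 EBC


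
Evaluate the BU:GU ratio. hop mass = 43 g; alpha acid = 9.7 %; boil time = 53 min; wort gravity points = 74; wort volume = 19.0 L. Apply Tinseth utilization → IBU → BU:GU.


U = 1.65·0.000125^(GP/1000)·(1−e^(−0.04t))/4.15;  IBU = (α/100)·m·U·1000/V;  BU:GU = IBU/GP
U = 1.65·0.000125^(74/1000)·(1−e^(−0.04·53))/4.15 = 0.1799
IBU = (9.7/100)·43·0.1799·1000/19.0 = 39.4967
BU:GU = 39.4967/74

0.5337


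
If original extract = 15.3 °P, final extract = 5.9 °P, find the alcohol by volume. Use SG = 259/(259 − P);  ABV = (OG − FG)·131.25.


OG = 259/(259 − 15.3) = 1.0628
FG = 259/(259 − 5.9) = 1.0233
ABV = (1.0628 − 1.0233)·131.25

5.1806 % ABV


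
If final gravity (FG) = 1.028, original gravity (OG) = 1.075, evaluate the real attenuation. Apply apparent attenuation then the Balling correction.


AA = (OG−FG)/(OG−1)·100;  RA = AA·0.8192
AA = (1.075 − 1.028)/(1.075 − 1)·100 = 62.6667
RA = 62.6667·0.8192

51.3365 %


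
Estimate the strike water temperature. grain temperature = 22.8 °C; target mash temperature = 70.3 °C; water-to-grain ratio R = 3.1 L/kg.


T_strike = (0.41/R)·(T_mash − T_grain) + T_mash
T_strike = (0.41/3.1)·(70.3 − 22.8) + 70.3

76.5823 °C


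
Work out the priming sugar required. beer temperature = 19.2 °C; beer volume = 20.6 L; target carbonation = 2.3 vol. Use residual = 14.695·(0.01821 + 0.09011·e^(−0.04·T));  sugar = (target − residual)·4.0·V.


residual = 14.695·(0.01821 + 0.09011·e^(−0.04·19.2)) = 0.8819
sugar = (2.3 − 0.8819)·4.0·20.6

116.8490 g


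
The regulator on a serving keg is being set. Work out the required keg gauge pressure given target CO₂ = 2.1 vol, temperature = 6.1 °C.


psi = vols/(0.01821 + 0.09011·e^(−0.04·T)) − 14.695
psi = 2.1/(0.01821 + 0.09011·e^(−0.04·6.1)) − 14.695

8.9510 psi


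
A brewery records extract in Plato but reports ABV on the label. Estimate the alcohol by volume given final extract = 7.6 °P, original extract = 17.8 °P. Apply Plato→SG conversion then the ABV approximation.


SG = 259/(259 − P);  ABV = (OG − FG)·131.25
OG = 259/(259 − 17.8) = 1.0738
FG = 259/(259 − 7.6) = 1.0302
ABV = (1.0738 − 1.0302)·131.25

5.7182 % ABV


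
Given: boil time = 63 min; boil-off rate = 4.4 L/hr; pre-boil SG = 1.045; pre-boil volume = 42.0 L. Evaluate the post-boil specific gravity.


V_post = V_pre − rate·(t/60);  SG_post = 1 + (SG_pre−1)·V_pre/V_post
V_post = 42.0 − 4.4·(63/60) = 37.3800
SG_post = 1 + (1.045 − 1)·42.0/37.3800

1.0506


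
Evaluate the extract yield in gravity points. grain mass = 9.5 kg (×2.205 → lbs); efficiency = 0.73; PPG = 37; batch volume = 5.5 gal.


points = lbs × PPG × eff / vol
lbs = 9.5 × 2.205 = 20.9475
points = 20.9475 × 37 × 0.73 / 5.5

102.8713 points


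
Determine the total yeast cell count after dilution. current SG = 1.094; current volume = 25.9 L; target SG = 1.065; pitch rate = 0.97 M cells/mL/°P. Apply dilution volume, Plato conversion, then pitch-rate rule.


V_w = V·((SG_c−1)/(SG_t−1)−1);  °P = 259 − 259/SG_t;  cells = rate·(V+V_w)·°P
V_w = 25.9·((1.094−1)/(1.065−1)−1) = 11.5554
V_final = 25.9 + 11.5554 = 37.4554
°P = 259 − 259/1.065 = 15.8075
cells = 0.97·37.4554·15.8075

574.3141 billion cells


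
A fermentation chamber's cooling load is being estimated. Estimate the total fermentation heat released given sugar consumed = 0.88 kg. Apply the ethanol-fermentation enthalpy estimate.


Q = m_sugar · 590 kJ/kg
Q = 0.88 · 590

519.2000 kJ


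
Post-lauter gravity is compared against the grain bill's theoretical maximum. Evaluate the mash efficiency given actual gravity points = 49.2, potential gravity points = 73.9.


efficiency = actual / potential × 100
efficiency = 49.2 / 73.9 × 100

66.5765 %


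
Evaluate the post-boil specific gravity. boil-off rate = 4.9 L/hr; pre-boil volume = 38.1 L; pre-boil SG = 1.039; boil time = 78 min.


V_post = V_pre − rate·(t/60);  SG_post = 1 + (SG_pre−1)·V_pre/V_post
V_post = 38.1 − 4.9·(78/60) = 31.7300
SG_post = 1 + (1.039 − 1)·38.1/31.7300

1.0468


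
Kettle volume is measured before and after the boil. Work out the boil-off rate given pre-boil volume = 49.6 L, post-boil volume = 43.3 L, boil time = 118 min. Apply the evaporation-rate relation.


rate = (V_pre − V_post) / (t_min/60)
rate = (49.6 − 43.3) / (118/60)

3.2034 L/hr


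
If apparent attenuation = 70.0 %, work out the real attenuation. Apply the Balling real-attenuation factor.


RA = AA · 0.8192
RA = 70.0 · 0.8192

57.3440 %


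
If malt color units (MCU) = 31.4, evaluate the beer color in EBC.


SRM = 1.4922·MCU^0.6859;  EBC = SRM·1.97
SRM = 1.4922·31.4^0.6859 = 15.8698
EBC = 15.8698·1.97

31.2635 EBC


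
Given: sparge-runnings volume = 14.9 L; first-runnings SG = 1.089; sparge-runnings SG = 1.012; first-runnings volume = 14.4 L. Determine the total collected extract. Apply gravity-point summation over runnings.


total = Σ (SG_i − 1)·1000·V_i
first = (1.089 − 1)·1000·14.4 = 1281.6000
sparge = (1.012 − 1)·1000·14.9 = 178.8000
total = 1281.6000 + 178.8000

1460.4000 gravity·L


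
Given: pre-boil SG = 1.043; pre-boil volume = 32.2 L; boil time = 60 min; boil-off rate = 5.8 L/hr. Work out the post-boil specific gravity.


V_post = V_pre − rate·(t/60);  SG_post = 1 + (SG_pre−1)·V_pre/V_post
V_post = 32.2 − 5.8·(60/60) = 26.4000
SG_post = 1 + (1.043 − 1)·32.2/26.4000

1.0524


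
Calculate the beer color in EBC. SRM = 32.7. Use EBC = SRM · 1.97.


EBC = 32.7 · 1.97

64.4190 EBC


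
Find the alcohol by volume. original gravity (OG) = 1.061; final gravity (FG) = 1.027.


ABV = (OG − FG) · 131.25
ABV = (1.061 − 1.027) · 131.25

4.4625 % ABV


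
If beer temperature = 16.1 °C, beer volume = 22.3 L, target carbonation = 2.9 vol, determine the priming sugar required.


residual = 14.695·(0.01821 + 0.09011·e^(−0.04·T));  sugar = (target − residual)·4.0·V
residual = 14.695·(0.01821 + 0.09011·e^(−0.04·16.1)) = 0.9630
sugar = (2.9 − 0.9630)·4.0·22.3

172.7776 g


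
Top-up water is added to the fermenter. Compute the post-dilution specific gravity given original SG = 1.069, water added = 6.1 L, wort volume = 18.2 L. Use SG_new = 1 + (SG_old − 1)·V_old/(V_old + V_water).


pts = (1.069 − 1)·1000·18.2/(18.2 + 6.1) = 51.6790
SG_new = 1 + 51.6790/1000

1.0517


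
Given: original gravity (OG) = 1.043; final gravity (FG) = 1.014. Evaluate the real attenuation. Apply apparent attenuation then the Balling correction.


AA = (OG−FG)/(OG−1)·100;  RA = AA·0.8192
AA = (1.043 − 1.014)/(1.043 − 1)·100 = 67.4419
RA = 67.4419·0.8192

55.2484 %


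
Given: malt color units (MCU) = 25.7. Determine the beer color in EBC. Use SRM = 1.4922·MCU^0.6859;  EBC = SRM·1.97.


SRM = 1.4922·25.7^0.6859 = 13.8325
EBC = 13.8325·1.97

27.2500 EBC


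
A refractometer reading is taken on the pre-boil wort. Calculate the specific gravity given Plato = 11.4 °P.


SG = 259/(259 − P)
SG = 259/(259 − 11.4)

1.0460


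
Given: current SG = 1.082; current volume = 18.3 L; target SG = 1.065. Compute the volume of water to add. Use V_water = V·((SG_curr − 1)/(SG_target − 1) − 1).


V_water = 18.3·((1.082 − 1)/(1.065 − 1) − 1)

4.7862 L


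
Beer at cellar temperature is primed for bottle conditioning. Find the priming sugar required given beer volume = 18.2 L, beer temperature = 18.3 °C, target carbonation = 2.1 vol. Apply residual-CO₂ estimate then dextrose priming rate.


residual = 14.695·(0.01821 + 0.09011·e^(−0.04·T));  sugar = (target − residual)·4.0·V
residual = 14.695·(0.01821 + 0.09011·e^(−0.04·18.3)) = 0.9044
sugar = (2.1 − 0.9044)·4.0·18.2

87.0361 g


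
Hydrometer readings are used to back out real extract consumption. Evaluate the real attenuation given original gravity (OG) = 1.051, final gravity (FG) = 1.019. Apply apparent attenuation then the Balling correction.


AA = (OG−FG)/(OG−1)·100;  RA = AA·0.8192
AA = (1.051 − 1.019)/(1.051 − 1)·100 = 62.7451
RA = 62.7451·0.8192

51.4008 %


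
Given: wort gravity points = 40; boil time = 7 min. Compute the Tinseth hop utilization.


U = 1.65·0.000125^(GP/1000) · (1 − e^(−0.04·t))/4.15
bigness = 1.65·0.000125^(40/1000) = 1.1518
boil_factor = (1 − e^(−0.04·7))/4.15 = 0.0588
U = 1.1518 · 0.0588

0.0678


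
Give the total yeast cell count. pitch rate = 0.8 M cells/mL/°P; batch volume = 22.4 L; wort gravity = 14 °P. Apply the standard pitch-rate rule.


cells (billions) = rate · V_L · °P
cells = 0.8 · 22.4 · 14

250.8800 billion cells


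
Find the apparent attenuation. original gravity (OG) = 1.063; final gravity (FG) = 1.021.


AA = (OG − FG)/(OG − 1) · 100
AA = (1.063 − 1.021)/(1.063 − 1) · 100

66.6667 %


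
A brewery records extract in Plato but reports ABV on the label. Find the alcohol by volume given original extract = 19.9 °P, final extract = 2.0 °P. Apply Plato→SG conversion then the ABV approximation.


SG = 259/(259 − P);  ABV = (OG − FG)·131.25
OG = 259/(259 − 19.9) = 1.0832
FG = 259/(259 − 2.0) = 1.0078
ABV = (1.0832 − 1.0078)·131.25

9.9024 % ABV


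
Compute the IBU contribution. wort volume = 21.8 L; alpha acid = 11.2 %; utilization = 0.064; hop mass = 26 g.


IBU = (α/100)·mass·U·1000 / V
IBU = (11.2/100)·26·0.064·1000 / 21.8

8.5490 IBU


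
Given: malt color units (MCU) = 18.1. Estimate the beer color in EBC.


SRM = 1.4922·MCU^0.6859;  EBC = SRM·1.97
SRM = 1.4922·18.1^0.6859 = 10.8760
EBC = 10.8760·1.97

21.4257 EBC


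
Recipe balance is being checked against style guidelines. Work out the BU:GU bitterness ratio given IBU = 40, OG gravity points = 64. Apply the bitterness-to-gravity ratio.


BU:GU = IBU / OG_points
BU:GU = 40 / 64

0.6250


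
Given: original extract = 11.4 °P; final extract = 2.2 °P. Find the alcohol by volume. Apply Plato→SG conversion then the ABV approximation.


SG = 259/(259 − P);  ABV = (OG − FG)·131.25
OG = 259/(259 − 11.4) = 1.0460
FG = 259/(259 − 2.2) = 1.0086
ABV = (1.0460 − 1.0086)·131.25

4.9186 % ABV


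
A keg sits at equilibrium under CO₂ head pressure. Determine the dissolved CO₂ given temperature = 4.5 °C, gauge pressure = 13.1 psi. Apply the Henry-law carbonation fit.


vols = (P + 14.695)·(0.01821 + 0.09011·e^(−0.04·T))
vols = (13.1 + 14.695)·(0.01821 + 0.09011·e^(−0.04·4.5))

2.5982 volumes


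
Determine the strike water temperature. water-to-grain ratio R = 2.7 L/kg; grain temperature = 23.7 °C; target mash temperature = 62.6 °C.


T_strike = (0.41/R)·(T_mash − T_grain) + T_mash
T_strike = (0.41/2.7)·(62.6 − 23.7) + 62.6

68.5070 °C


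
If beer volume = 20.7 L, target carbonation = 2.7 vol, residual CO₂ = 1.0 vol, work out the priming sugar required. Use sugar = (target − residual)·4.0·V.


sugar = (2.7 − 1.0)·4.0·20.7

140.7600 g


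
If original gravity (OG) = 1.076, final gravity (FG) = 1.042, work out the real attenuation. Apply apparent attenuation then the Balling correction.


AA = (OG−FG)/(OG−1)·100;  RA = AA·0.8192
AA = (1.076 − 1.042)/(1.076 − 1)·100 = 44.7368
RA = 44.7368·0.8192

36.6484 %


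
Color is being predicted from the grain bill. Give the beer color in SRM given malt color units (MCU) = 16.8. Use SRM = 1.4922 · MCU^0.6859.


SRM = 1.4922 · 16.8^0.6859

10.3340 SRM


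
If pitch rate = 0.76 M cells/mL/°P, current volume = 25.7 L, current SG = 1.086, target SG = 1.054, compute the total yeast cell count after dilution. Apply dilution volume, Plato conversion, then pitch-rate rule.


V_w = V·((SG_c−1)/(SG_t−1)−1);  °P = 259 − 259/SG_t;  cells = rate·(V+V_w)·°P
V_w = 25.7·((1.086−1)/(1.054−1)−1) = 15.2296
V_final = 25.7 + 15.2296 = 40.9296
°P = 259 − 259/1.054 = 13.2694
cells = 0.76·40.9296·13.2694

412.7664 billion cells


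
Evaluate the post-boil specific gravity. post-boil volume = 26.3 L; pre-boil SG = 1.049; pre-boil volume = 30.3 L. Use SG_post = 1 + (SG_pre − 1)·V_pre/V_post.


pts_pre = (1.049 − 1)·1000 = 49.0000
pts_post = 49.0000·30.3/26.3 = 56.4525
SG_post = 1 + 56.4525/1000

1.0565


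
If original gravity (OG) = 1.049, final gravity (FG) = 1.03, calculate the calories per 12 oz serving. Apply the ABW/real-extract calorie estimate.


ABW = (OG−FG)·131.25·0.79/FG;  °P = 259 − 259/SG (for OG→OE and FG→AE);  RE = 0.1808·OE + 0.8192·AE;  Cal = (6.9·ABW + 4·(RE−0.1))·FG·3.55
ABW = (1.049 − 1.03)·131.25·0.79/1.03 = 1.9127
OE = 259 − 259/1.049 = 12.0982 °P
AE = 259 − 259/1.03 = 7.5437 °P
RE = 0.1808·12.0982 + 0.8192·7.5437 = 8.3671 °P
Cal = (6.9·1.9127 + 4·(8.3671−0.1))·1.03·3.55

169.1719 kcal


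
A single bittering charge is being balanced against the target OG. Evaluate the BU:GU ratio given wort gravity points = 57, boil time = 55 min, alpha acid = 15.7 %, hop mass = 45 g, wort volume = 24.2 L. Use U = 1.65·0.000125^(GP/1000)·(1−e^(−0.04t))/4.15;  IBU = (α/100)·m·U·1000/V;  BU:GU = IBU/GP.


U = 1.65·0.000125^(57/1000)·(1−e^(−0.04·55))/4.15 = 0.2118
IBU = (15.7/100)·45·0.2118·1000/24.2 = 61.8379
BU:GU = 61.8379/57

1.0849


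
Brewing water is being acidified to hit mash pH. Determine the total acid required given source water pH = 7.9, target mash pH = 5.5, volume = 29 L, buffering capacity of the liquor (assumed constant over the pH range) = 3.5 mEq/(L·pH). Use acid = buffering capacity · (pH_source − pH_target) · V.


acid = 3.5 · (7.9 − 5.5) · 29

243.6000 mEq


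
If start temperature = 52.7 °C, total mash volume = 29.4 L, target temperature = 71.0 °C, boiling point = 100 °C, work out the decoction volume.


V_dec = V_total·(T_target − T_start)/(T_boil − T_start)
V_dec = 29.4·(71.0 − 52.7)/(100 − 52.7)

11.3746 L


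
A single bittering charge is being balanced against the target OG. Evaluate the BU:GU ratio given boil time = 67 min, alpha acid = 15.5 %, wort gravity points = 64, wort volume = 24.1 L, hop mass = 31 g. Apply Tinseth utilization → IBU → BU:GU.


U = 1.65·0.000125^(GP/1000)·(1−e^(−0.04t))/4.15;  IBU = (α/100)·m·U·1000/V;  BU:GU = IBU/GP
U = 1.65·0.000125^(64/1000)·(1−e^(−0.04·67))/4.15 = 0.2083
IBU = (15.5/100)·31·0.2083·1000/24.1 = 41.5401
BU:GU = 41.5401/64

0.6491


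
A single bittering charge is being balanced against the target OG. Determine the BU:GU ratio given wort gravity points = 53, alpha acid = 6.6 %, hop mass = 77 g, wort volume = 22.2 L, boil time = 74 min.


U = 1.65·0.000125^(GP/1000)·(1−e^(−0.04t))/4.15;  IBU = (α/100)·m·U·1000/V;  BU:GU = IBU/GP
U = 1.65·0.000125^(53/1000)·(1−e^(−0.04·74))/4.15 = 0.2341
IBU = (6.6/100)·77·0.2341·1000/22.2 = 53.5976
BU:GU = 53.5976/53

1.0113


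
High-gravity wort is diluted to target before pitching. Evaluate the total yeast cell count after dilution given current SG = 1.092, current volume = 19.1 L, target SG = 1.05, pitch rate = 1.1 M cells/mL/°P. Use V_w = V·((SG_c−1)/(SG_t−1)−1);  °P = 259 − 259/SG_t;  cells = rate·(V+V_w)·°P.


V_w = 19.1·((1.092−1)/(1.05−1)−1) = 16.0440
V_final = 19.1 + 16.0440 = 35.1440
°P = 259 − 259/1.05 = 12.3333
cells = 1.1·35.1440·12.3333

476.7869 billion cells


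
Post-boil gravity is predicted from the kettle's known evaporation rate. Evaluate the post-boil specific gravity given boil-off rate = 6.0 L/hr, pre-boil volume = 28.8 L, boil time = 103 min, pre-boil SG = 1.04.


V_post = V_pre − rate·(t/60);  SG_post = 1 + (SG_pre−1)·V_pre/V_post
V_post = 28.8 − 6.0·(103/60) = 18.5000
SG_post = 1 + (1.04 − 1)·28.8/18.5000

1.0623


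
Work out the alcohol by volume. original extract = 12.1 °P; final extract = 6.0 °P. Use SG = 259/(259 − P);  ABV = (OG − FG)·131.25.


OG = 259/(259 − 12.1) = 1.0490
FG = 259/(259 − 6.0) = 1.0237
ABV = (1.0490 − 1.0237)·131.25

3.3196 % ABV


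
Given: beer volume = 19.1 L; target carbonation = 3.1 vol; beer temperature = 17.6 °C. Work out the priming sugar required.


residual = 14.695·(0.01821 + 0.09011·e^(−0.04·T));  sugar = (target − residual)·4.0·V
residual = 14.695·(0.01821 + 0.09011·e^(−0.04·17.6)) = 0.9225
sugar = (3.1 − 0.9225)·4.0·19.1

166.3585 g


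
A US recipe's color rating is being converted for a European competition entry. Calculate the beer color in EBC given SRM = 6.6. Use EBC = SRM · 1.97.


EBC = 6.6 · 1.97

13.0020 EBC


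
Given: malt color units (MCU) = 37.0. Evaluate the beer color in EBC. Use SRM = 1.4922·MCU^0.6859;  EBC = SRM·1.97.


SRM = 1.4922·37.0^0.6859 = 17.7606
EBC = 17.7606·1.97

34.9883 EBC


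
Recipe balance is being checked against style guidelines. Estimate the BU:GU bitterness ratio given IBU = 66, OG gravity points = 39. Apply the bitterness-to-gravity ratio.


BU:GU = IBU / OG_points
BU:GU = 66 / 39

1.6923


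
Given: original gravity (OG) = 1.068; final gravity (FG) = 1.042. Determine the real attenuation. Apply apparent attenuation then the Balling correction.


AA = (OG−FG)/(OG−1)·100;  RA = AA·0.8192
AA = (1.068 − 1.042)/(1.068 − 1)·100 = 38.2353
RA = 38.2353·0.8192

31.3224 %


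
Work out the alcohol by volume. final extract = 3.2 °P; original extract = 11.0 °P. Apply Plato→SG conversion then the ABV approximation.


SG = 259/(259 − P);  ABV = (OG − FG)·131.25
OG = 259/(259 − 11.0) = 1.0444
FG = 259/(259 − 3.2) = 1.0125
ABV = (1.0444 − 1.0125)·131.25

4.1797 % ABV


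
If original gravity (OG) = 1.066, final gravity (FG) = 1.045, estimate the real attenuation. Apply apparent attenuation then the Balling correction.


AA = (OG−FG)/(OG−1)·100;  RA = AA·0.8192
AA = (1.066 − 1.045)/(1.066 − 1)·100 = 31.8182
RA = 31.8182·0.8192

26.0655 %


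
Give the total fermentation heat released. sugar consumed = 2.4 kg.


Q = m_sugar · 590 kJ/kg
Q = 2.4 · 590

1416.0000 kJ


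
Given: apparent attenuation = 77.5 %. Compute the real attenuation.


RA = AA · 0.8192
RA = 77.5 · 0.8192

63.4880 %


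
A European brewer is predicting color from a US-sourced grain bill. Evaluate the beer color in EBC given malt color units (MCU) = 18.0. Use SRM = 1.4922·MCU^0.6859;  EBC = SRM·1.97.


SRM = 1.4922·18.0^0.6859 = 10.8347
EBC = 10.8347·1.97

21.3444 EBC


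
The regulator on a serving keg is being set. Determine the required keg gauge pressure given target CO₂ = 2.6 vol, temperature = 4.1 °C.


psi = vols/(0.01821 + 0.09011·e^(−0.04·T)) − 14.695
psi = 2.6/(0.01821 + 0.09011·e^(−0.04·4.1)) − 14.695

12.7630 psi


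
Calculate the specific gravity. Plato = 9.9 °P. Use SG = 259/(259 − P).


SG = 259/(259 − 9.9)

1.0397


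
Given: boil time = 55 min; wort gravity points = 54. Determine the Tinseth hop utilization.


U = 1.65·0.000125^(GP/1000) · (1 − e^(−0.04·t))/4.15
bigness = 1.65·0.000125^(54/1000) = 1.0156
boil_factor = (1 − e^(−0.04·55))/4.15 = 0.2143
U = 1.0156 · 0.2143

0.2176


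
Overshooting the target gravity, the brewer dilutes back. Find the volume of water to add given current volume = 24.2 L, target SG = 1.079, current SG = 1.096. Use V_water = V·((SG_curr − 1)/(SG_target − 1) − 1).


V_water = 24.2·((1.096 − 1)/(1.079 − 1) − 1)

5.2076 L


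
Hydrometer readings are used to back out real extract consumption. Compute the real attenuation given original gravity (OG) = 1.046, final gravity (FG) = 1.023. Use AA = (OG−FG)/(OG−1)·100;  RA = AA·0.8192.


AA = (1.046 − 1.023)/(1.046 − 1)·100 = 50.0000
RA = 50.0000·0.8192

40.9600 %


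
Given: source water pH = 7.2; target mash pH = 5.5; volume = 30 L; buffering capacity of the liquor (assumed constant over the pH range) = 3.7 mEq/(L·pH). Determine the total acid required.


acid = buffering capacity · (pH_source − pH_target) · V
acid = 3.7 · (7.2 − 5.5) · 30

188.7000 mEq


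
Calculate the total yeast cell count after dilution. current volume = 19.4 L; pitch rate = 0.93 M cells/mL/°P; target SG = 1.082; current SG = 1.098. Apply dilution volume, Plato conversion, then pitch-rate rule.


V_w = V·((SG_c−1)/(SG_t−1)−1);  °P = 259 − 259/SG_t;  cells = rate·(V+V_w)·°P
V_w = 19.4·((1.098−1)/(1.082−1)−1) = 3.7854
V_final = 19.4 + 3.7854 = 23.1854
°P = 259 − 259/1.082 = 19.6285
cells = 0.93·23.1854·19.6285

423.2366 billion cells


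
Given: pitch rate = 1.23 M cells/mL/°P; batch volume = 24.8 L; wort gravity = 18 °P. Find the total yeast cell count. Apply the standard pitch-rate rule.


cells (billions) = rate · V_L · °P
cells = 1.23 · 24.8 · 18

549.0720 billion cells


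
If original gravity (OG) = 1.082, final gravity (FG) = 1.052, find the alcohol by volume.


ABV = (OG − FG) · 131.25
ABV = (1.082 − 1.052) · 131.25

3.9375 % ABV


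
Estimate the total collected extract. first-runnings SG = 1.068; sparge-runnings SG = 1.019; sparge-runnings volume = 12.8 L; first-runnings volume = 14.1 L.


total = Σ (SG_i − 1)·1000·V_i
first = (1.068 − 1)·1000·14.1 = 958.8000
sparge = (1.019 − 1)·1000·12.8 = 243.2000
total = 958.8000 + 243.2000

1202.0000 gravity·L


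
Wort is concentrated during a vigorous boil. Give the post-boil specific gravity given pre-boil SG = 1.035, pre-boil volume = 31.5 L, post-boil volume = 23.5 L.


SG_post = 1 + (SG_pre − 1)·V_pre/V_post
pts_pre = (1.035 − 1)·1000 = 35.0000
pts_post = 35.0000·31.5/23.5 = 46.9149
SG_post = 1 + 46.9149/1000

1.0469


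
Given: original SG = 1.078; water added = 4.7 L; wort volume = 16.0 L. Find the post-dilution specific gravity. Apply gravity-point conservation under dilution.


SG_new = 1 + (SG_old − 1)·V_old/(V_old + V_water)
pts = (1.078 − 1)·1000·16.0/(16.0 + 4.7) = 60.2899
SG_new = 1 + 60.2899/1000

1.0603


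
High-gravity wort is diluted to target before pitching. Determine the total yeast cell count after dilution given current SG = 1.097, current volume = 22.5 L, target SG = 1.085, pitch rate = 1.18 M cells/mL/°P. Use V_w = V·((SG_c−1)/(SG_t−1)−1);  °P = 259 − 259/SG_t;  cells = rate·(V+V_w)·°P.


V_w = 22.5·((1.097−1)/(1.085−1)−1) = 3.1765
V_final = 22.5 + 3.1765 = 25.6765
°P = 259 − 259/1.085 = 20.2903
cells = 1.18·25.6765·20.2903

614.7610 billion cells


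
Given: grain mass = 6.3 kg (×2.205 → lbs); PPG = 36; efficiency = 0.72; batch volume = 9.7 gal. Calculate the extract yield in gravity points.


points = lbs × PPG × eff / vol
lbs = 6.3 × 2.205 = 13.8915
points = 13.8915 × 36 × 0.72 / 9.7

37.1204 points


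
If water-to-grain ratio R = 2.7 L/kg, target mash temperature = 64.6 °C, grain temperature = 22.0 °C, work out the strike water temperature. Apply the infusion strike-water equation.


T_strike = (0.41/R)·(T_mash − T_grain) + T_mash
T_strike = (0.41/2.7)·(64.6 − 22.0) + 64.6

71.0689 °C


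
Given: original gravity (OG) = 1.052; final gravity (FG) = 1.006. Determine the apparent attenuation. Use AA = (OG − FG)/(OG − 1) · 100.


AA = (1.052 − 1.006)/(1.052 − 1) · 100

88.4615 %


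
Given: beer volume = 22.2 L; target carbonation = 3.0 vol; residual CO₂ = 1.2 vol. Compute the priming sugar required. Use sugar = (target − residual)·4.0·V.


sugar = (3.0 − 1.2)·4.0·22.2

159.8400 g


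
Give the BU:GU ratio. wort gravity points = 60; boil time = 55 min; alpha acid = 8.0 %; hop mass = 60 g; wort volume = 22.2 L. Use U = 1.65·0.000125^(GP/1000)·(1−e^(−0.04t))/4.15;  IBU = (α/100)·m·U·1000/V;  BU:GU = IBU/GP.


U = 1.65·0.000125^(60/1000)·(1−e^(−0.04·55))/4.15 = 0.2062
IBU = (8.0/100)·60·0.2062·1000/22.2 = 44.5796
BU:GU = 44.5796/60

0.7430


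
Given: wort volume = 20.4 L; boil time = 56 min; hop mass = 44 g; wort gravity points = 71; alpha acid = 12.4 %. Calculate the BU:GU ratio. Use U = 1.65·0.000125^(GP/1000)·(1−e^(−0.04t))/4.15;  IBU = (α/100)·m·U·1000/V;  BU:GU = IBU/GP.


U = 1.65·0.000125^(71/1000)·(1−e^(−0.04·56))/4.15 = 0.1877
IBU = (12.4/100)·44·0.1877·1000/20.4 = 50.1967
BU:GU = 50.1967/71

0.7070


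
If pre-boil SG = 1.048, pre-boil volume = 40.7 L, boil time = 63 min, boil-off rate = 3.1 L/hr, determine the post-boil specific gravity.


V_post = V_pre − rate·(t/60);  SG_post = 1 + (SG_pre−1)·V_pre/V_post
V_post = 40.7 − 3.1·(63/60) = 37.4450
SG_post = 1 + (1.048 − 1)·40.7/37.4450

1.0522


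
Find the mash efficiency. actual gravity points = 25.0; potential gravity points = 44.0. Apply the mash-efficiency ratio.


efficiency = actual / potential × 100
efficiency = 25.0 / 44.0 × 100

56.8182 %


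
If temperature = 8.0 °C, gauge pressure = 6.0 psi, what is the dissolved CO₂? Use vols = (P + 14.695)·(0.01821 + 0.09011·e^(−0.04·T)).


vols = (6.0 + 14.695)·(0.01821 + 0.09011·e^(−0.04·8.0))

1.7310 volumes


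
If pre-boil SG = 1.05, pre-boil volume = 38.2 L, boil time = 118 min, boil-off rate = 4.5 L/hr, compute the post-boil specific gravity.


V_post = V_pre − rate·(t/60);  SG_post = 1 + (SG_pre−1)·V_pre/V_post
V_post = 38.2 − 4.5·(118/60) = 29.3500
SG_post = 1 + (1.05 − 1)·38.2/29.3500

1.0651


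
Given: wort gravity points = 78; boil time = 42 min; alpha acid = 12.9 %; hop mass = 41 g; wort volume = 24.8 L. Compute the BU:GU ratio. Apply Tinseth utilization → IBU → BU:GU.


U = 1.65·0.000125^(GP/1000)·(1−e^(−0.04t))/4.15;  IBU = (α/100)·m·U·1000/V;  BU:GU = IBU/GP
U = 1.65·0.000125^(78/1000)·(1−e^(−0.04·42))/4.15 = 0.1605
IBU = (12.9/100)·41·0.1605·1000/24.8 = 34.2248
BU:GU = 34.2248/78

0.4388


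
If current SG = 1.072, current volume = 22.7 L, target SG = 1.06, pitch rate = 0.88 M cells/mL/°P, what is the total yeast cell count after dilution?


V_w = V·((SG_c−1)/(SG_t−1)−1);  °P = 259 − 259/SG_t;  cells = rate·(V+V_w)·°P
V_w = 22.7·((1.072−1)/(1.06−1)−1) = 4.5400
V_final = 22.7 + 4.5400 = 27.2400
°P = 259 − 259/1.06 = 14.6604
cells = 0.88·27.2400·14.6604

351.4268 billion cells
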